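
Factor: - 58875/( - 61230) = 25/26  =  2^ (-1)*5^2*13^( - 1)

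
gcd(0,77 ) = 77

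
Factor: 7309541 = 17^1*429973^1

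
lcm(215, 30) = 1290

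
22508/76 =296+3/19 = 296.16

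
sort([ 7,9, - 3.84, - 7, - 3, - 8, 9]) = [ - 8, - 7, - 3.84, - 3,7,9,9 ] 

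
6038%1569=1331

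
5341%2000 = 1341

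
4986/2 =2493 = 2493.00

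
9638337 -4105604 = 5532733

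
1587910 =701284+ 886626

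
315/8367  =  105/2789 = 0.04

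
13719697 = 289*47473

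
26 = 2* 13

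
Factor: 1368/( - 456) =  - 3 = - 3^1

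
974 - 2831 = -1857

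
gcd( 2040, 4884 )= 12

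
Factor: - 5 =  - 5^1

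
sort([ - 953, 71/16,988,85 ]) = [  -  953,  71/16, 85,  988] 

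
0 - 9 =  - 9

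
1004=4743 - 3739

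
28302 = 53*534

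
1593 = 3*531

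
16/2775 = 16/2775 = 0.01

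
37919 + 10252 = 48171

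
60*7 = 420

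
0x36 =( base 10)54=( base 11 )4A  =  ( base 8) 66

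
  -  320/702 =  - 160/351 =- 0.46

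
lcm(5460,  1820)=5460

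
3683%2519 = 1164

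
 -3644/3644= - 1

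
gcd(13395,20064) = 57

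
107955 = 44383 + 63572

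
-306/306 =-1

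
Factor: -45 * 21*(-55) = 3^3  *5^2*7^1*11^1 = 51975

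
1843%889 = 65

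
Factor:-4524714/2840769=-2^1*3^1*439^( - 1)*719^ (-1)*83791^1 = - 502746/315641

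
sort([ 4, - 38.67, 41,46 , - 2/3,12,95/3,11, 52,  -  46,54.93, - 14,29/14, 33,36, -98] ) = [  -  98, - 46, -38.67, - 14, - 2/3,  29/14,4,11, 12, 95/3, 33,36,41,  46, 52,54.93]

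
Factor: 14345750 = 2^1*5^3*57383^1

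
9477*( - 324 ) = -3070548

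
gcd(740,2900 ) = 20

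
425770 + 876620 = 1302390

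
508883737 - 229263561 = 279620176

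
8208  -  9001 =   -  793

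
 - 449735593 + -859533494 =-1309269087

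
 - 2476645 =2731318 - 5207963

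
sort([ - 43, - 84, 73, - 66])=[ - 84,-66, - 43,73 ] 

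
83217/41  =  2029 + 28/41 = 2029.68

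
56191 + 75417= 131608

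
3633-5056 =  - 1423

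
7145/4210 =1 + 587/842=1.70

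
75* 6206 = 465450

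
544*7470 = 4063680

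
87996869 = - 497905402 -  - 585902271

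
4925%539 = 74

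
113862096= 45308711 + 68553385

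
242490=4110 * 59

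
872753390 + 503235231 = 1375988621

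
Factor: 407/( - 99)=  - 37/9 = - 3^( - 2 )*37^1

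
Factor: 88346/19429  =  2^1*163^1*271^1 * 19429^( - 1 )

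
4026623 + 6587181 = 10613804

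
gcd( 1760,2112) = 352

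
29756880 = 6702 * 4440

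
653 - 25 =628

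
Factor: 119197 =13^1*53^1 *173^1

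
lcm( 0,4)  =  0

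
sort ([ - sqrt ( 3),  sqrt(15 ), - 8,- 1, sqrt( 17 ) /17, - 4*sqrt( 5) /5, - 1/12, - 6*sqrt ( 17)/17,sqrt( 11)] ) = [ - 8, - 4*sqrt ( 5)/5,-sqrt( 3 ) , - 6*sqrt( 17 ) /17, - 1, - 1/12, sqrt( 17 ) /17, sqrt(11 ), sqrt(15)]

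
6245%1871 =632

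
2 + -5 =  - 3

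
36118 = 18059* 2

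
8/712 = 1/89 =0.01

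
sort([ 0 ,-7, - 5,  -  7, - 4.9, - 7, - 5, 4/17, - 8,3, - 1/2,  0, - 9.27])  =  [ - 9.27, - 8, - 7,-7, - 7, -5, - 5,-4.9, - 1/2,  0, 0,  4/17,  3 ] 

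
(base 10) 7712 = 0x1e20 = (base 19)126h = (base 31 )80o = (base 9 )11518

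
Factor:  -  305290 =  - 2^1*5^1*30529^1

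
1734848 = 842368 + 892480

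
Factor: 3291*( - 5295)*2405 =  - 3^2*5^2*13^1*37^1*353^1*1097^1 =- 41909157225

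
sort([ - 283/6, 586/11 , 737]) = [ - 283/6,586/11,  737] 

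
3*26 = 78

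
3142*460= 1445320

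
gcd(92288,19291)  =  1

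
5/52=5/52 = 0.10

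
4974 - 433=4541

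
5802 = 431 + 5371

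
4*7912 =31648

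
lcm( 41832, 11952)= 83664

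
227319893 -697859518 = -470539625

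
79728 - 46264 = 33464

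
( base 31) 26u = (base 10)2138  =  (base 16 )85a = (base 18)6AE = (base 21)4hh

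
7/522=7/522= 0.01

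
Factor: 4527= 3^2 * 503^1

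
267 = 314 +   -  47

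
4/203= 4/203 = 0.02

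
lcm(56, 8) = 56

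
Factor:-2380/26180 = - 1/11 = -  11^(  -  1 ) 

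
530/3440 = 53/344 = 0.15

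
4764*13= 61932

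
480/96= 5= 5.00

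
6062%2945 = 172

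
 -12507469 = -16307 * 767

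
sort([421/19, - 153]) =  [ - 153, 421/19]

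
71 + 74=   145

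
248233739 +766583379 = 1014817118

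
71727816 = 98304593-26576777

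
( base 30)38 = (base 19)53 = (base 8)142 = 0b1100010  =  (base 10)98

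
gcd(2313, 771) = 771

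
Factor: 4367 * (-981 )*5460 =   -  23390787420 = - 2^2*3^3*5^1*7^1*11^1*13^1 * 109^1*397^1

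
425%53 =1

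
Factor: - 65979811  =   - 31^1* 2128381^1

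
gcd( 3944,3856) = 8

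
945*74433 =70339185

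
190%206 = 190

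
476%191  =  94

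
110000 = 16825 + 93175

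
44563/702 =63+337/702=63.48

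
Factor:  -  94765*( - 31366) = 2972398990=2^1*5^1* 11^1*1723^1*15683^1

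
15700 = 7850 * 2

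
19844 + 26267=46111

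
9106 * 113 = 1028978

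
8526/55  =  155 + 1/55 = 155.02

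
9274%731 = 502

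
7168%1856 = 1600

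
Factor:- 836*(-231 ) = 193116 = 2^2 * 3^1 * 7^1 * 11^2 * 19^1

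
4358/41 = 106 + 12/41 = 106.29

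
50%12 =2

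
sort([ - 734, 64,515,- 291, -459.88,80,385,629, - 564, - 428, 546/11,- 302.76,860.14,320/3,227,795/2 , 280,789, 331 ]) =[ - 734, - 564,-459.88, - 428, - 302.76, - 291, 546/11, 64, 80,320/3 , 227,280,331,385,795/2, 515,629,  789, 860.14 ] 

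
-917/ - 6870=917/6870   =  0.13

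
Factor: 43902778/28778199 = 2^1*3^(-1 ) * 31^( - 1)*79^( - 1 )*3917^(  -  1 ) * 21951389^1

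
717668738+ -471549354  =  246119384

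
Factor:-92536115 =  - 5^1*7^1*2643889^1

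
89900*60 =5394000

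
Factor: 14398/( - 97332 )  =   - 7199/48666 = - 2^( - 1)*3^(-1)*23^1*313^1*8111^( - 1 ) 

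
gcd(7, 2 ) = 1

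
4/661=4/661 = 0.01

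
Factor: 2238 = 2^1 * 3^1*373^1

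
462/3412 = 231/1706 = 0.14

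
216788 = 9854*22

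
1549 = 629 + 920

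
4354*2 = 8708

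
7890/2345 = 3 + 171/469 = 3.36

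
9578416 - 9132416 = 446000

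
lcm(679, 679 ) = 679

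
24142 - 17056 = 7086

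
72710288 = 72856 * 998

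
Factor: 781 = 11^1*71^1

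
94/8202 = 47/4101  =  0.01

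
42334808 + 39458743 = 81793551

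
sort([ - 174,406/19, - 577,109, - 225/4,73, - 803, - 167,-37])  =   [ - 803, - 577,  -  174, - 167, - 225/4, - 37 , 406/19,73,109 ]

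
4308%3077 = 1231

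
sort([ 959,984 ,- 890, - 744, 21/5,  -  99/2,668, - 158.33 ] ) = [ - 890 ,-744,  -  158.33 , - 99/2, 21/5,  668,959,984]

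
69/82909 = 69/82909 = 0.00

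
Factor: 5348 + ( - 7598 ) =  - 2^1 * 3^2*5^3= -2250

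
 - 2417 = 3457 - 5874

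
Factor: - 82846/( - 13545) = 2^1*3^( - 2)*5^( - 1) * 7^( - 1)*23^1*43^( - 1 )* 1801^1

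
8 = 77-69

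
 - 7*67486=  - 472402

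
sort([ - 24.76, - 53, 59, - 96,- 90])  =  [ - 96,- 90, - 53, - 24.76, 59]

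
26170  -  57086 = -30916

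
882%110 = 2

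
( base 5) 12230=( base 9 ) 1254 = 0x3ac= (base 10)940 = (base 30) 11A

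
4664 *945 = 4407480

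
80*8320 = 665600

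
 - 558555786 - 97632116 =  - 656187902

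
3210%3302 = 3210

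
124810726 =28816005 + 95994721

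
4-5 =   -  1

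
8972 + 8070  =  17042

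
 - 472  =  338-810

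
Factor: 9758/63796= 119/778 = 2^(-1)*7^1*17^1*389^( - 1)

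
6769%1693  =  1690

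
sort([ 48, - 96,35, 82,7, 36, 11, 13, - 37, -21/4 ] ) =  [ - 96, - 37, - 21/4, 7, 11, 13, 35, 36,48,82] 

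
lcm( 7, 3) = 21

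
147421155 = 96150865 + 51270290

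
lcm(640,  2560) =2560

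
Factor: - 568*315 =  - 178920 = - 2^3 *3^2*5^1*7^1*71^1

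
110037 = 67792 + 42245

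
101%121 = 101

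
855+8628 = 9483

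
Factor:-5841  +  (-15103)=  - 2^4*7^1*11^1*17^1 = - 20944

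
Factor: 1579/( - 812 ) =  - 2^( - 2)*7^(- 1) * 29^(- 1 )*1579^1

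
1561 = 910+651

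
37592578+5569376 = 43161954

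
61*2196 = 133956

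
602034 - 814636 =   -  212602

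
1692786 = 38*44547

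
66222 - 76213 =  -9991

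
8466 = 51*166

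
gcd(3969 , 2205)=441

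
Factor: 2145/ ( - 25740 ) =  - 2^( - 2)*3^( - 1 ) = - 1/12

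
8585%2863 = 2859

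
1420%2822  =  1420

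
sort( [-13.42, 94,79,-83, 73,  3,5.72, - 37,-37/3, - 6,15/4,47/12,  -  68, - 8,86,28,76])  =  [ - 83, - 68, - 37 , - 13.42, -37/3, - 8,  -  6,3, 15/4, 47/12,5.72, 28,73 , 76, 79,86,94]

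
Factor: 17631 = 3^3*653^1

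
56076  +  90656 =146732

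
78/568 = 39/284  =  0.14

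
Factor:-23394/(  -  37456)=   11697/18728 = 2^( - 3)*3^1*7^1*557^1 * 2341^( - 1)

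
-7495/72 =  - 7495/72 = - 104.10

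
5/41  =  5/41  =  0.12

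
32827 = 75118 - 42291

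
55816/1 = 55816=55816.00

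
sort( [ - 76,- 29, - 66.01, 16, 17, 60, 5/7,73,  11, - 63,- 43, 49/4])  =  [ - 76 , - 66.01, - 63, - 43, - 29,5/7, 11, 49/4 , 16, 17 , 60 , 73 ] 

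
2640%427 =78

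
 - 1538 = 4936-6474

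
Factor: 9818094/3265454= 4909047/1632727 =3^1*11^1*13^1*19^( - 1)* 11443^1*85933^( - 1)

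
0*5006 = 0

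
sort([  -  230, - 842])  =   [ - 842, - 230]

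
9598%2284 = 462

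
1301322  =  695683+605639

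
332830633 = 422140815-89310182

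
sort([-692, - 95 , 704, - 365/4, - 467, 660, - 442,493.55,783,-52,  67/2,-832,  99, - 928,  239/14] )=[-928, - 832,-692, -467,-442,-95,- 365/4, - 52, 239/14,67/2, 99, 493.55,  660,  704,  783] 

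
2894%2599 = 295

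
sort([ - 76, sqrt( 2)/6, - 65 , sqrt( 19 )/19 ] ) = [ - 76, - 65,sqrt(19)/19, sqrt( 2)/6 ] 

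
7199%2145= 764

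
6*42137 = 252822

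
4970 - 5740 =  - 770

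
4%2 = 0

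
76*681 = 51756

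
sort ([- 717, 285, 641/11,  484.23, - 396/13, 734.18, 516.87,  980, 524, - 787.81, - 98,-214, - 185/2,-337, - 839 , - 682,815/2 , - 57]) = [ - 839, - 787.81, - 717 , - 682 , - 337,-214, - 98,-185/2  , - 57, - 396/13, 641/11, 285, 815/2, 484.23, 516.87, 524, 734.18, 980] 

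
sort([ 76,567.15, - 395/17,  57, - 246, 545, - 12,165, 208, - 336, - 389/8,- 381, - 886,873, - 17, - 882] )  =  [ - 886,-882, - 381, - 336, - 246, - 389/8, - 395/17, - 17, - 12, 57, 76,  165,208, 545, 567.15, 873 ]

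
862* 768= 662016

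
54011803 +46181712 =100193515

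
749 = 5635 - 4886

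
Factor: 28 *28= 2^4 * 7^2 =784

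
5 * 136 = 680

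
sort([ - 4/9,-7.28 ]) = [ -7.28, -4/9 ] 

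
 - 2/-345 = 2/345  =  0.01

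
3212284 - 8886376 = -5674092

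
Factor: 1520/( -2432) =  -5/8 = -2^( - 3)*5^1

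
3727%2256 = 1471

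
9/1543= 9/1543 = 0.01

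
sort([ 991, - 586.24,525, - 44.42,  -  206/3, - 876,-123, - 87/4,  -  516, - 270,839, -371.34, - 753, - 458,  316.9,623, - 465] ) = [ - 876, - 753 ,- 586.24, -516, - 465, - 458, - 371.34, - 270 , - 123,-206/3, - 44.42, - 87/4, 316.9,525, 623,839, 991] 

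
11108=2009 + 9099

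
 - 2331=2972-5303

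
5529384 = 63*87768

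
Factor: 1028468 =2^2*7^1*23^1*1597^1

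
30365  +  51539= 81904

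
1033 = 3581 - 2548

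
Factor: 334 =2^1*167^1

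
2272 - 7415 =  - 5143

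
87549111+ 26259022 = 113808133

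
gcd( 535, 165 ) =5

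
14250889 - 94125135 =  - 79874246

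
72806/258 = 36403/129 = 282.19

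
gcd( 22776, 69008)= 8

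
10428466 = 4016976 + 6411490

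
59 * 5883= 347097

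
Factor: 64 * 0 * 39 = 0 = 0^1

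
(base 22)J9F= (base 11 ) 7084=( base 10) 9409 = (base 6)111321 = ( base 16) 24c1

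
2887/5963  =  2887/5963 = 0.48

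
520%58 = 56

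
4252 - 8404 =- 4152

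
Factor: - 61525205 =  - 5^1*  7^1*1757863^1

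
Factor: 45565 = 5^1*13^1 * 701^1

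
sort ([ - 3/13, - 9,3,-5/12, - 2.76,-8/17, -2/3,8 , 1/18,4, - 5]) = [ - 9, - 5, - 2.76, - 2/3 ,  -  8/17, - 5/12, - 3/13, 1/18,3,4,8]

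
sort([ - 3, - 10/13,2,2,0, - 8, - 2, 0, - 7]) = [ - 8, - 7, - 3, - 2, - 10/13, 0, 0,2,  2] 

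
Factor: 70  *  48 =2^5*3^1*5^1*7^1 = 3360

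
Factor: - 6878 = - 2^1*19^1*181^1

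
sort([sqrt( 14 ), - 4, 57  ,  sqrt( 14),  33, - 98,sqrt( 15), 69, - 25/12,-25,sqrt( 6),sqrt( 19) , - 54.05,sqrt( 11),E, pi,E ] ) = [ -98,-54.05, - 25, - 4, - 25/12,sqrt(6),  E,  E, pi,sqrt (11),sqrt(14), sqrt( 14 ), sqrt( 15),sqrt (19), 33,57,  69 ] 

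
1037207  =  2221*467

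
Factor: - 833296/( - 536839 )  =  2^4*52081^1*536839^( - 1) 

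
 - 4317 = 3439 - 7756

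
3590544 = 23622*152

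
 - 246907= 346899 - 593806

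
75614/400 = 37807/200 = 189.03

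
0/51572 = 0 = 0.00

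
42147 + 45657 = 87804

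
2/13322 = 1/6661 = 0.00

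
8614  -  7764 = 850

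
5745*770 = 4423650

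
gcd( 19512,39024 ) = 19512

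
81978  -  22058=59920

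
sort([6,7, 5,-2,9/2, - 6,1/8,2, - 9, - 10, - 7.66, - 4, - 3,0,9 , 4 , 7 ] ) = [ - 10, - 9 , - 7.66, - 6,  -  4, - 3, - 2,  0,1/8, 2,4, 9/2,5, 6, 7, 7,9] 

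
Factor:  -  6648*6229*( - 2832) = 2^7*3^2  *59^1*277^1*6229^1= 117274230144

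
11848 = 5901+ 5947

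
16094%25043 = 16094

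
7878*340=2678520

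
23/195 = 23/195 = 0.12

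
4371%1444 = 39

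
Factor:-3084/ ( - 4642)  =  1542/2321 = 2^1*3^1*11^( - 1) * 211^( - 1 )*257^1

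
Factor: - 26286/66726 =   -  3^( - 1)*11^ (-1 )*13^1 = - 13/33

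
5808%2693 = 422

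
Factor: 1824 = 2^5*3^1 * 19^1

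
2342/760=3+31/380 = 3.08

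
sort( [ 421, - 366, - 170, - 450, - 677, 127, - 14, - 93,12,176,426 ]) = [ - 677, - 450,  -  366, - 170 , - 93, - 14, 12 , 127, 176,  421,426]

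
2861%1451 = 1410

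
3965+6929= 10894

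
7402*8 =59216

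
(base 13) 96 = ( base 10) 123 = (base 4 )1323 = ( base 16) 7b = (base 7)234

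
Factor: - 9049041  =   - 3^2*263^1*3823^1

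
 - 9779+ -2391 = -12170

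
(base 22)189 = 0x29D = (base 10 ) 669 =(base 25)11J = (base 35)J4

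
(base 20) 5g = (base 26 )4C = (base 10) 116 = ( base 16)74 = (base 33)3H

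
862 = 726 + 136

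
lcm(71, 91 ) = 6461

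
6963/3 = 2321 = 2321.00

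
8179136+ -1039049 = 7140087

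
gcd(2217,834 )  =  3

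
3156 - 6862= - 3706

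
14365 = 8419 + 5946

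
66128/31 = 2133 + 5/31  =  2133.16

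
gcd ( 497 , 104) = 1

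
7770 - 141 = 7629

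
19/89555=19/89555 =0.00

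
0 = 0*9841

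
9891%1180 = 451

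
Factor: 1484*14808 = 21975072 =2^5 * 3^1 * 7^1* 53^1*617^1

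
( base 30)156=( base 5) 13211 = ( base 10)1056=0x420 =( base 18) 34c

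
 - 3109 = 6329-9438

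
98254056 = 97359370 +894686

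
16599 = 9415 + 7184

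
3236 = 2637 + 599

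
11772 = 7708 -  - 4064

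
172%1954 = 172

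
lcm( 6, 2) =6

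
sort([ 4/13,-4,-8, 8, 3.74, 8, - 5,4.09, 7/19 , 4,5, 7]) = [ - 8, - 5, - 4,4/13, 7/19, 3.74, 4,4.09,5, 7, 8, 8] 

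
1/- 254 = -1 + 253/254=   - 0.00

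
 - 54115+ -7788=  - 61903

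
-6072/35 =  -  6072/35 = -  173.49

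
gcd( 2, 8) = 2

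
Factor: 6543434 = 2^1 * 47^1*151^1*461^1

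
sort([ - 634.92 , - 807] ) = [ - 807, - 634.92 ] 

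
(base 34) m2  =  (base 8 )1356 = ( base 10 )750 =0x2EE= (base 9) 1023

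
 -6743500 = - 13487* 500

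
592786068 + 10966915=603752983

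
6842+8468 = 15310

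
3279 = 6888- 3609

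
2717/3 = 2717/3 =905.67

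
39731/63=39731/63 = 630.65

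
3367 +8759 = 12126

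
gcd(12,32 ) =4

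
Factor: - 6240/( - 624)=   10 = 2^1*5^1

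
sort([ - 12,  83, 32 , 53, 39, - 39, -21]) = [ - 39,-21, - 12 , 32 , 39,53, 83 ]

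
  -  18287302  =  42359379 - 60646681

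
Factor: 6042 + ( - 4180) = 1862 = 2^1* 7^2*19^1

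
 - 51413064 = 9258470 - 60671534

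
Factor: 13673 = 11^2*113^1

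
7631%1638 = 1079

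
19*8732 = 165908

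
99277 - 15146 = 84131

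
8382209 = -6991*(- 1199) 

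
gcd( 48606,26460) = 6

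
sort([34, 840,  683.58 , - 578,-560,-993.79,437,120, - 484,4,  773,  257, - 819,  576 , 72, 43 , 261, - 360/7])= [-993.79, - 819,-578, -560, -484, - 360/7,4,34,43,72, 120,257 , 261,437, 576, 683.58,773, 840 ]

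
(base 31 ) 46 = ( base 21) 64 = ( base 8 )202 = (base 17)7b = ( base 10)130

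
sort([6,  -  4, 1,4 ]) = [ - 4,1,4,6 ] 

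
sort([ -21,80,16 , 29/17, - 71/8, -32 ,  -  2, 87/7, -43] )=[ - 43,-32, -21,-71/8, - 2, 29/17,87/7  ,  16,80] 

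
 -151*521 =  - 78671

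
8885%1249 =142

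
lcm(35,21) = 105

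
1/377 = 1/377 = 0.00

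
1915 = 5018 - 3103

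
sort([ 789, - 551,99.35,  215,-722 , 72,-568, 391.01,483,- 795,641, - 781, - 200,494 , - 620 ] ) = [ - 795, - 781, - 722,-620, - 568,-551,  -  200, 72,99.35, 215, 391.01,483,494, 641,789 ] 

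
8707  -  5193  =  3514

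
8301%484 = 73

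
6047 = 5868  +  179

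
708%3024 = 708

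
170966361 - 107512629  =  63453732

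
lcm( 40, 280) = 280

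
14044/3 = 4681+ 1/3=4681.33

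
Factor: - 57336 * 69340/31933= - 2^5 * 3^1  *  5^1 *11^( - 1)*2389^1*2903^( - 1) * 3467^1 = - 3975678240/31933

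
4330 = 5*866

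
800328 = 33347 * 24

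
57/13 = 57/13 = 4.38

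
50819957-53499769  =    -  2679812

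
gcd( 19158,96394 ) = 2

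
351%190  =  161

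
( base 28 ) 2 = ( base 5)2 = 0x2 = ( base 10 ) 2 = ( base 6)2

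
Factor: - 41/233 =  - 41^1 * 233^( - 1 ) 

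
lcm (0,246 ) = 0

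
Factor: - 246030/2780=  - 2^(  -  1) * 3^1*59^1  =  - 177/2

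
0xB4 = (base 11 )154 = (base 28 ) 6C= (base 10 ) 180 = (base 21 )8C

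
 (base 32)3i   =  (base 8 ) 162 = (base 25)4e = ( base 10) 114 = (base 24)4I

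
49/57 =49/57 = 0.86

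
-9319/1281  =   - 8 + 929/1281= -7.27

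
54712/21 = 7816/3 = 2605.33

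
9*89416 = 804744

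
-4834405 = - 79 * 61195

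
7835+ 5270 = 13105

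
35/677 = 35/677  =  0.05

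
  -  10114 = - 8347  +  -1767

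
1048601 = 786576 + 262025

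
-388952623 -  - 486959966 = 98007343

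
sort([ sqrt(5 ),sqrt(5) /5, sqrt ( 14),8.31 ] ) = [sqrt(5)/5,sqrt ( 5 ),sqrt( 14),8.31]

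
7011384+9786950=16798334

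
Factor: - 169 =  - 13^2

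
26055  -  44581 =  - 18526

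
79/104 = 79/104 = 0.76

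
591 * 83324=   49244484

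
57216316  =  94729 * 604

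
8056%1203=838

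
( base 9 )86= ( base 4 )1032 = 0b1001110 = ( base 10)78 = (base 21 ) 3F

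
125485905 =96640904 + 28845001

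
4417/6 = 4417/6 =736.17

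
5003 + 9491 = 14494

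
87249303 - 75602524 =11646779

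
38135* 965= 36800275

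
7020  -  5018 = 2002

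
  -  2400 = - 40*60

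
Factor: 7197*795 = 5721615 = 3^2*5^1*53^1 * 2399^1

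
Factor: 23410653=3^1*7^1*47^1*23719^1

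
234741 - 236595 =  - 1854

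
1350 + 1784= 3134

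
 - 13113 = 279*( - 47)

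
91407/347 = 91407/347 = 263.42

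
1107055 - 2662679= - 1555624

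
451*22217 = 10019867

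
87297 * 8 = 698376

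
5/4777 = 5/4777= 0.00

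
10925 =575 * 19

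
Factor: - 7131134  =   - 2^1 * 3565567^1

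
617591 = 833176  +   - 215585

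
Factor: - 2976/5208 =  - 4/7 = - 2^2 * 7^( - 1)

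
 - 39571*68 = - 2690828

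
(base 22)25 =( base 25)1o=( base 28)1L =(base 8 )61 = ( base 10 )49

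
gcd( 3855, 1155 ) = 15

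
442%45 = 37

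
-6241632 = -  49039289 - - 42797657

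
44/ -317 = -44/317 = -  0.14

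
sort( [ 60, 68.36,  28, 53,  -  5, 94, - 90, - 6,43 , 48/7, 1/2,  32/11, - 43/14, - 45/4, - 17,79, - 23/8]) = [ - 90,-17, - 45/4,-6, - 5,  -  43/14, - 23/8, 1/2, 32/11,  48/7,28 , 43,53,60, 68.36,  79,94] 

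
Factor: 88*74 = 6512 = 2^4* 11^1 * 37^1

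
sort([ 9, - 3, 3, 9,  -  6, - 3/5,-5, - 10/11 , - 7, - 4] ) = [ - 7, - 6,  -  5 , - 4, - 3, - 10/11, - 3/5, 3,9,9 ] 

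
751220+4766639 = 5517859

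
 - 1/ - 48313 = 1/48313 = 0.00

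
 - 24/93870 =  - 4/15645 = - 0.00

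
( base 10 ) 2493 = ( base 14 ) CA1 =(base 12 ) 1539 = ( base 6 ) 15313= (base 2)100110111101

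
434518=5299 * 82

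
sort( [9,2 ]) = [ 2, 9]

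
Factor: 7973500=2^2*5^3*37^1*431^1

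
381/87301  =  381/87301  =  0.00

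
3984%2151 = 1833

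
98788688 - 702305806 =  - 603517118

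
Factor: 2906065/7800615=581213/1560123 = 3^( - 2 )*17^1*179^1*191^1*173347^(-1)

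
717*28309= 20297553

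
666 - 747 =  - 81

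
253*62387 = 15783911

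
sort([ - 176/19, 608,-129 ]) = [ - 129, - 176/19,608 ]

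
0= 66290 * 0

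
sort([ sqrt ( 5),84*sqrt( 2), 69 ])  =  [ sqrt( 5), 69,84  *  sqrt( 2)]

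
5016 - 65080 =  -60064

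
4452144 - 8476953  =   - 4024809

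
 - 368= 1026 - 1394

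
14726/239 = 14726/239 = 61.62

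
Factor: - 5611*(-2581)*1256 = 2^3*29^1*31^1*89^1*157^1*181^1 = 18189380696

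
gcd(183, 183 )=183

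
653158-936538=-283380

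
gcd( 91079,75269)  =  1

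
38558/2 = 19279=19279.00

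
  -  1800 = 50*( - 36)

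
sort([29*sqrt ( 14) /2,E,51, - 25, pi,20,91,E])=[ - 25, E,E,pi, 20, 51,29*sqrt( 14 )/2,  91]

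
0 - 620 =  - 620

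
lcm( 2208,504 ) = 46368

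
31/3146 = 31/3146 = 0.01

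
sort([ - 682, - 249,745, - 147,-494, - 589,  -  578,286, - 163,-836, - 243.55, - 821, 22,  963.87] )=[ - 836,  -  821, - 682, -589,  -  578, - 494,-249, - 243.55, - 163 ,-147, 22,286,  745, 963.87] 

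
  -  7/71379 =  - 1 + 10196/10197 = - 0.00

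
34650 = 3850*9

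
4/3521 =4/3521= 0.00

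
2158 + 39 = 2197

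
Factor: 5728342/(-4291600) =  - 2864171/2145800= - 2^( - 3)*5^ ( - 2) *449^1*6379^1*10729^ ( - 1)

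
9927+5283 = 15210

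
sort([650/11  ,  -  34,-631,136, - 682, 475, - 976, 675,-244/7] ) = [ - 976, - 682, - 631, - 244/7, -34, 650/11,136, 475,675 ] 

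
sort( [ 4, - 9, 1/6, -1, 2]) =[- 9,-1,1/6,  2, 4]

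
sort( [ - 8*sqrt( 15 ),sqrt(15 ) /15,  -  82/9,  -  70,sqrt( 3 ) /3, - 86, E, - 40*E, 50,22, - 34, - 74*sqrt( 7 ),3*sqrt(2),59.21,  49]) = [-74*sqrt( 7),-40*E, - 86, - 70, - 34, - 8 *sqrt( 15),-82/9, sqrt(15 )/15,sqrt( 3) /3,E,3*sqrt (2 ),22, 49,50, 59.21]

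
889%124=21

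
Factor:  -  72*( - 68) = 4896 = 2^5 * 3^2*17^1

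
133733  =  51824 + 81909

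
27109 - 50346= -23237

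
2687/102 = 26 + 35/102 = 26.34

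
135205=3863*35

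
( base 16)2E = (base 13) 37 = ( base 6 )114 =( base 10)46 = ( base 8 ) 56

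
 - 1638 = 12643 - 14281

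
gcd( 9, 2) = 1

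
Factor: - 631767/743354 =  -2^( - 1) *3^1 * 251^1 * 443^( - 1 )= -  753/886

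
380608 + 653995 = 1034603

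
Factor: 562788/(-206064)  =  -579/212= - 2^( - 2)*3^1*53^ (  -  1 )*193^1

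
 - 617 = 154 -771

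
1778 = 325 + 1453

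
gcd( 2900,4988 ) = 116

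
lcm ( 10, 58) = 290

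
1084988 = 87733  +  997255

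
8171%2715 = 26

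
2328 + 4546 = 6874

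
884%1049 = 884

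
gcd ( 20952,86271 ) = 3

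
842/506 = 1 + 168/253=1.66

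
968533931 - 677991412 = 290542519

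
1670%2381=1670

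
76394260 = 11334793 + 65059467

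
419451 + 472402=891853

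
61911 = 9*6879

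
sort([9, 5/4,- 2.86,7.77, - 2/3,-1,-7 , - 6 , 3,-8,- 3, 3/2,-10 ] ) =[ - 10, - 8, - 7, - 6,-3, - 2.86, - 1, - 2/3, 5/4,3/2, 3,7.77, 9]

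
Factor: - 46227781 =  - 1721^1*26861^1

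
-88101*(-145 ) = 12774645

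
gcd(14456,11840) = 8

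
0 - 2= - 2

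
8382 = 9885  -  1503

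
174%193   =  174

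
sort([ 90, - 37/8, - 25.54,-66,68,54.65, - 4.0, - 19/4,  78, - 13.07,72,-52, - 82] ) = [ - 82, - 66,  -  52, - 25.54, - 13.07, - 19/4, - 37/8, - 4.0,54.65,  68, 72,78 , 90]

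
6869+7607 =14476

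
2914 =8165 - 5251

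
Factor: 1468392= 2^3*3^1*17^1 * 59^1 * 61^1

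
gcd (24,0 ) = 24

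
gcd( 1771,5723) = 1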